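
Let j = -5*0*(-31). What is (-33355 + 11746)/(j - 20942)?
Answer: 21609/20942 ≈ 1.0318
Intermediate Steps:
j = 0 (j = 0*(-31) = 0)
(-33355 + 11746)/(j - 20942) = (-33355 + 11746)/(0 - 20942) = -21609/(-20942) = -21609*(-1/20942) = 21609/20942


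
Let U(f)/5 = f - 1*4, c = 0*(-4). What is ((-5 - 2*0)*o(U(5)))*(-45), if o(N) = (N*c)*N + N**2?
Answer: 5625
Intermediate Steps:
c = 0
U(f) = -20 + 5*f (U(f) = 5*(f - 1*4) = 5*(f - 4) = 5*(-4 + f) = -20 + 5*f)
o(N) = N**2 (o(N) = (N*0)*N + N**2 = 0*N + N**2 = 0 + N**2 = N**2)
((-5 - 2*0)*o(U(5)))*(-45) = ((-5 - 2*0)*(-20 + 5*5)**2)*(-45) = ((-5 + 0)*(-20 + 25)**2)*(-45) = -5*5**2*(-45) = -5*25*(-45) = -125*(-45) = 5625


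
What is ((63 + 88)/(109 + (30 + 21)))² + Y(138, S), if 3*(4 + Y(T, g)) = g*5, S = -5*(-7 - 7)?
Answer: 8721203/76800 ≈ 113.56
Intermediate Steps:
S = 70 (S = -5*(-14) = 70)
Y(T, g) = -4 + 5*g/3 (Y(T, g) = -4 + (g*5)/3 = -4 + (5*g)/3 = -4 + 5*g/3)
((63 + 88)/(109 + (30 + 21)))² + Y(138, S) = ((63 + 88)/(109 + (30 + 21)))² + (-4 + (5/3)*70) = (151/(109 + 51))² + (-4 + 350/3) = (151/160)² + 338/3 = 22801/25600 + 338/3 = 8721203/76800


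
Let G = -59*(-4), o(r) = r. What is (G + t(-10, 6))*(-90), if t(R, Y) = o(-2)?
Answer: -21060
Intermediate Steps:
t(R, Y) = -2
G = 236
(G + t(-10, 6))*(-90) = (236 - 2)*(-90) = 234*(-90) = -21060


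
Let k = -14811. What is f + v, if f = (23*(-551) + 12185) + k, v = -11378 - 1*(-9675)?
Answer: -17002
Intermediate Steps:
v = -1703 (v = -11378 + 9675 = -1703)
f = -15299 (f = (23*(-551) + 12185) - 14811 = (-12673 + 12185) - 14811 = -488 - 14811 = -15299)
f + v = -15299 - 1703 = -17002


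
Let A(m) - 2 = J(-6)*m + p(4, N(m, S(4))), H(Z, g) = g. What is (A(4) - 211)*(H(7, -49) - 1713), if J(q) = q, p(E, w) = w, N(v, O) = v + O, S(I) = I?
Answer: 396450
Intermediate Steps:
N(v, O) = O + v
A(m) = 6 - 5*m (A(m) = 2 + (-6*m + (4 + m)) = 2 + (4 - 5*m) = 6 - 5*m)
(A(4) - 211)*(H(7, -49) - 1713) = ((6 - 5*4) - 211)*(-49 - 1713) = ((6 - 20) - 211)*(-1762) = (-14 - 211)*(-1762) = -225*(-1762) = 396450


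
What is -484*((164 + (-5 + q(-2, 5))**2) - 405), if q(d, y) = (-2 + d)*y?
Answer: -185856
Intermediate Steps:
q(d, y) = y*(-2 + d)
-484*((164 + (-5 + q(-2, 5))**2) - 405) = -484*((164 + (-5 + 5*(-2 - 2))**2) - 405) = -484*((164 + (-5 + 5*(-4))**2) - 405) = -484*((164 + (-5 - 20)**2) - 405) = -484*((164 + (-25)**2) - 405) = -484*((164 + 625) - 405) = -484*(789 - 405) = -484*384 = -185856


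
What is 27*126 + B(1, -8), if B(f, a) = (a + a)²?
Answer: 3658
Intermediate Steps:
B(f, a) = 4*a² (B(f, a) = (2*a)² = 4*a²)
27*126 + B(1, -8) = 27*126 + 4*(-8)² = 3402 + 4*64 = 3402 + 256 = 3658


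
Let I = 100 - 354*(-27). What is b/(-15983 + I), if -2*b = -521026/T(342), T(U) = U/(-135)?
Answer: 71049/4370 ≈ 16.258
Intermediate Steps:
T(U) = -U/135 (T(U) = U*(-1/135) = -U/135)
I = 9658 (I = 100 + 9558 = 9658)
b = -3907695/38 (b = -(-260513)/((-1/135*342)) = -(-260513)/(-38/15) = -(-260513)*(-15)/38 = -½*3907695/19 = -3907695/38 ≈ -1.0283e+5)
b/(-15983 + I) = -3907695/(38*(-15983 + 9658)) = -3907695/38/(-6325) = -3907695/38*(-1/6325) = 71049/4370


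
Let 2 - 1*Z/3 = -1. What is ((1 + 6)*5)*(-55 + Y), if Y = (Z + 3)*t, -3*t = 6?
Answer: -2765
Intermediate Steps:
t = -2 (t = -1/3*6 = -2)
Z = 9 (Z = 6 - 3*(-1) = 6 + 3 = 9)
Y = -24 (Y = (9 + 3)*(-2) = 12*(-2) = -24)
((1 + 6)*5)*(-55 + Y) = ((1 + 6)*5)*(-55 - 24) = (7*5)*(-79) = 35*(-79) = -2765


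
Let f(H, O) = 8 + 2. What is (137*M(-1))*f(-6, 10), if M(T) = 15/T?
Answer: -20550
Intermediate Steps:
f(H, O) = 10
(137*M(-1))*f(-6, 10) = (137*(15/(-1)))*10 = (137*(15*(-1)))*10 = (137*(-15))*10 = -2055*10 = -20550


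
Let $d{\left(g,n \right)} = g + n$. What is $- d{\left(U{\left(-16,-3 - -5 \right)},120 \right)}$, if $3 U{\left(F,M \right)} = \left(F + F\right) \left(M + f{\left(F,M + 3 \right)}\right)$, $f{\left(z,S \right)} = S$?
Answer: $- \frac{136}{3} \approx -45.333$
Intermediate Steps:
$U{\left(F,M \right)} = \frac{2 F \left(3 + 2 M\right)}{3}$ ($U{\left(F,M \right)} = \frac{\left(F + F\right) \left(M + \left(M + 3\right)\right)}{3} = \frac{2 F \left(M + \left(3 + M\right)\right)}{3} = \frac{2 F \left(3 + 2 M\right)}{3}$)
$- d{\left(U{\left(-16,-3 - -5 \right)},120 \right)} = - (\frac{2}{3} \left(-16\right) \left(3 + 2 \left(-3 - -5\right)\right) + 120) = - (\frac{2}{3} \left(-16\right) \left(3 + 2 \left(-3 + 5\right)\right) + 120) = - (\frac{2}{3} \left(-16\right) \left(3 + 2 \cdot 2\right) + 120) = - (\frac{2}{3} \left(-16\right) \left(3 + 4\right) + 120) = - (\frac{2}{3} \left(-16\right) 7 + 120) = - (- \frac{224}{3} + 120) = \left(-1\right) \frac{136}{3} = - \frac{136}{3}$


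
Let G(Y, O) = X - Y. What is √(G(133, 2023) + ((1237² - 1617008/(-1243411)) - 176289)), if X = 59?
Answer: √2093082091651073614/1243411 ≈ 1163.5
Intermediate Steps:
G(Y, O) = 59 - Y
√(G(133, 2023) + ((1237² - 1617008/(-1243411)) - 176289)) = √((59 - 1*133) + ((1237² - 1617008/(-1243411)) - 176289)) = √((59 - 133) + ((1530169 - 1617008*(-1/1243411)) - 176289)) = √(-74 + ((1530169 + 1617008/1243411) - 176289)) = √(-74 + (1902630583467/1243411 - 176289)) = √(-74 + 1683430901688/1243411) = √(1683338889274/1243411) = √2093082091651073614/1243411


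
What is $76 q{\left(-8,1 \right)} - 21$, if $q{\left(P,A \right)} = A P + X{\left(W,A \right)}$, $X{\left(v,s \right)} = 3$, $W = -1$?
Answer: $-401$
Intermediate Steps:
$q{\left(P,A \right)} = 3 + A P$ ($q{\left(P,A \right)} = A P + 3 = 3 + A P$)
$76 q{\left(-8,1 \right)} - 21 = 76 \left(3 + 1 \left(-8\right)\right) - 21 = 76 \left(3 - 8\right) - 21 = 76 \left(-5\right) - 21 = -380 - 21 = -401$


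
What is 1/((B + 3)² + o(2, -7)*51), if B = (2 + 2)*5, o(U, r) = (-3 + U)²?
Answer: 1/580 ≈ 0.0017241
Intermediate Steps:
B = 20 (B = 4*5 = 20)
1/((B + 3)² + o(2, -7)*51) = 1/((20 + 3)² + (-3 + 2)²*51) = 1/(23² + (-1)²*51) = 1/(529 + 1*51) = 1/(529 + 51) = 1/580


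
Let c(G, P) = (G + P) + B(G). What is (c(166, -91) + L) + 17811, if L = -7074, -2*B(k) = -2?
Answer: 10813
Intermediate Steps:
B(k) = 1 (B(k) = -½*(-2) = 1)
c(G, P) = 1 + G + P (c(G, P) = (G + P) + 1 = 1 + G + P)
(c(166, -91) + L) + 17811 = ((1 + 166 - 91) - 7074) + 17811 = (76 - 7074) + 17811 = -6998 + 17811 = 10813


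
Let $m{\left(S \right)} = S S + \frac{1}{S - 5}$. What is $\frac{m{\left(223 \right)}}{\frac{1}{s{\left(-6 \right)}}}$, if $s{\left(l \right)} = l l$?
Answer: $\frac{195136614}{109} \approx 1.7902 \cdot 10^{6}$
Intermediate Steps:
$s{\left(l \right)} = l^{2}$
$m{\left(S \right)} = S^{2} + \frac{1}{-5 + S}$
$\frac{m{\left(223 \right)}}{\frac{1}{s{\left(-6 \right)}}} = \frac{\frac{1}{-5 + 223} \left(1 + 223^{3} - 5 \cdot 223^{2}\right)}{\frac{1}{\left(-6\right)^{2}}} = \frac{\frac{1}{218} \left(1 + 11089567 - 248645\right)}{\frac{1}{36}} = \frac{1 + 11089567 - 248645}{218} \frac{1}{\frac{1}{36}} = \frac{1}{218} \cdot 10840923 \cdot 36 = \frac{10840923}{218} \cdot 36 = \frac{195136614}{109}$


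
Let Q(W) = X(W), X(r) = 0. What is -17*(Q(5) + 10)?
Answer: -170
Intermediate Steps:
Q(W) = 0
-17*(Q(5) + 10) = -17*(0 + 10) = -17*10 = -170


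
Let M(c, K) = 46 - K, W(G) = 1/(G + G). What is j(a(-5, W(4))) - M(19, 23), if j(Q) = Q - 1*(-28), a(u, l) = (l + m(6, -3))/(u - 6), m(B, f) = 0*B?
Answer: 439/88 ≈ 4.9886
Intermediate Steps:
m(B, f) = 0
W(G) = 1/(2*G)
a(u, l) = l/(-6 + u) (a(u, l) = (l + 0)/(u - 6) = l/(-6 + u))
j(Q) = 28 + Q (j(Q) = Q + 28 = 28 + Q)
j(a(-5, W(4))) - M(19, 23) = (28 + ((½)/4)/(-6 - 5)) - (46 - 1*23) = (28 + ((½)*(¼))/(-11)) - (46 - 23) = (28 + (⅛)*(-1/11)) - 1*23 = (28 - 1/88) - 23 = 2463/88 - 23 = 439/88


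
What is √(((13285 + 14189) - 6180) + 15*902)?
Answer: 2*√8706 ≈ 186.61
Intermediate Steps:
√(((13285 + 14189) - 6180) + 15*902) = √((27474 - 6180) + 13530) = √(21294 + 13530) = √34824 = 2*√8706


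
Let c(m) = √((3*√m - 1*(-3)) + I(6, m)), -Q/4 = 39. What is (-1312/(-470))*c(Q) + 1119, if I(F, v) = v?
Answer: 1119 + 656*√(-153 + 6*I*√39)/235 ≈ 1123.2 + 34.783*I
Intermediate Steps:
Q = -156 (Q = -4*39 = -156)
c(m) = √(3 + m + 3*√m) (c(m) = √((3*√m - 1*(-3)) + m) = √((3*√m + 3) + m) = √((3 + 3*√m) + m) = √(3 + m + 3*√m))
(-1312/(-470))*c(Q) + 1119 = (-1312/(-470))*√(3 - 156 + 3*√(-156)) + 1119 = (-1312*(-1/470))*√(3 - 156 + 3*(2*I*√39)) + 1119 = 656*√(3 - 156 + 6*I*√39)/235 + 1119 = 656*√(-153 + 6*I*√39)/235 + 1119 = 1119 + 656*√(-153 + 6*I*√39)/235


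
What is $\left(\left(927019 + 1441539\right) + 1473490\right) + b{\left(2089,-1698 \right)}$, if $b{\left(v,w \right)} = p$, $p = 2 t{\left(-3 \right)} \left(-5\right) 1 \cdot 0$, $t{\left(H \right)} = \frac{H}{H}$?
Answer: $3842048$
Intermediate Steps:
$t{\left(H \right)} = 1$
$p = 0$ ($p = 2 \cdot 1 \left(-5\right) 1 \cdot 0 = 2 \left(\left(-5\right) 0\right) = 2 \cdot 0 = 0$)
$b{\left(v,w \right)} = 0$
$\left(\left(927019 + 1441539\right) + 1473490\right) + b{\left(2089,-1698 \right)} = \left(\left(927019 + 1441539\right) + 1473490\right) + 0 = \left(2368558 + 1473490\right) + 0 = 3842048 + 0 = 3842048$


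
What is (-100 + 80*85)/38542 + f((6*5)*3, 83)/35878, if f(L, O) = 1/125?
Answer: 15023931771/86425617250 ≈ 0.17384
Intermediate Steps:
f(L, O) = 1/125
(-100 + 80*85)/38542 + f((6*5)*3, 83)/35878 = (-100 + 80*85)/38542 + (1/125)/35878 = (-100 + 6800)*(1/38542) + (1/125)*(1/35878) = 6700*(1/38542) + 1/4484750 = 3350/19271 + 1/4484750 = 15023931771/86425617250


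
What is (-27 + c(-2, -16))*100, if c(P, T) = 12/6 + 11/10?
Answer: -2390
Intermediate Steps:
c(P, T) = 31/10 (c(P, T) = 12*(⅙) + 11*(⅒) = 2 + 11/10 = 31/10)
(-27 + c(-2, -16))*100 = (-27 + 31/10)*100 = -239/10*100 = -2390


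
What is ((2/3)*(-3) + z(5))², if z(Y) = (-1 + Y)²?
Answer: 196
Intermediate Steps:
((2/3)*(-3) + z(5))² = ((2/3)*(-3) + (-1 + 5)²)² = ((2*(⅓))*(-3) + 4²)² = ((⅔)*(-3) + 16)² = (-2 + 16)² = 14² = 196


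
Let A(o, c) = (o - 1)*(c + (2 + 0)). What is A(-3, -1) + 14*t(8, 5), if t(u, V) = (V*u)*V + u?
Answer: 2908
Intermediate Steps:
t(u, V) = u + u*V² (t(u, V) = u*V² + u = u + u*V²)
A(o, c) = (-1 + o)*(2 + c) (A(o, c) = (-1 + o)*(c + 2) = (-1 + o)*(2 + c))
A(-3, -1) + 14*t(8, 5) = (-2 - 1*(-1) + 2*(-3) - 1*(-3)) + 14*(8*(1 + 5²)) = (-2 + 1 - 6 + 3) + 14*(8*(1 + 25)) = -4 + 14*(8*26) = -4 + 14*208 = -4 + 2912 = 2908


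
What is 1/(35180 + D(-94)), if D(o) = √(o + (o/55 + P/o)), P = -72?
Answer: 22735075/799819999857 - I*√158607845/1599639999714 ≈ 2.8425e-5 - 7.873e-9*I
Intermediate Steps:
D(o) = √(-72/o + 56*o/55) (D(o) = √(o + (o/55 - 72/o)) = √(o + (-72/o + o/55)) = √(-72/o + 56*o/55))
1/(35180 + D(-94)) = 1/(35180 + 2*√(-54450/(-94) + 770*(-94))/55) = 1/(35180 + 2*√(-54450*(-1/94) - 72380)/55) = 1/(35180 + 2*√(27225/47 - 72380)/55) = 1/(35180 + 2*√(-3374635/47)/55) = 1/(35180 + 2*(I*√158607845/47)/55) = 1/(35180 + 2*I*√158607845/2585)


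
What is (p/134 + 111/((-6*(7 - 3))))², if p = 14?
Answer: 5870929/287296 ≈ 20.435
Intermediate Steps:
(p/134 + 111/((-6*(7 - 3))))² = (14/134 + 111/((-6*(7 - 3))))² = (14*(1/134) + 111/((-6*4)))² = (7/67 + 111/(-24))² = (7/67 + 111*(-1/24))² = (7/67 - 37/8)² = (-2423/536)² = 5870929/287296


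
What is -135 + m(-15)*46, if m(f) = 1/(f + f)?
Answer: -2048/15 ≈ -136.53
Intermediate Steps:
m(f) = 1/(2*f)
-135 + m(-15)*46 = -135 + ((½)/(-15))*46 = -135 + ((½)*(-1/15))*46 = -135 - 1/30*46 = -135 - 23/15 = -2048/15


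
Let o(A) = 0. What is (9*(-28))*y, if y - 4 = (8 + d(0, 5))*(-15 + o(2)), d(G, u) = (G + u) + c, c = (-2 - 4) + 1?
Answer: 29232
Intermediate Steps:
c = -5 (c = -6 + 1 = -5)
d(G, u) = -5 + G + u (d(G, u) = (G + u) - 5 = -5 + G + u)
y = -116 (y = 4 + (8 + (-5 + 0 + 5))*(-15 + 0) = 4 + (8 + 0)*(-15) = 4 + 8*(-15) = 4 - 120 = -116)
(9*(-28))*y = (9*(-28))*(-116) = -252*(-116) = 29232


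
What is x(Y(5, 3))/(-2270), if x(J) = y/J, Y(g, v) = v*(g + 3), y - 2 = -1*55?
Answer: 53/54480 ≈ 0.00097283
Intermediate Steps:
y = -53 (y = 2 - 1*55 = 2 - 55 = -53)
Y(g, v) = v*(3 + g)
x(J) = -53/J
x(Y(5, 3))/(-2270) = -53*1/(3*(3 + 5))/(-2270) = -53/(3*8)*(-1/2270) = -53/24*(-1/2270) = 53/54480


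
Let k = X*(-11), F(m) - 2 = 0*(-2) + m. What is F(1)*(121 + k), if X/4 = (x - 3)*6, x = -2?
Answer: 4323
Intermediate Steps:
X = -120 (X = 4*((-2 - 3)*6) = 4*(-5*6) = 4*(-30) = -120)
F(m) = 2 + m (F(m) = 2 + (0*(-2) + m) = 2 + (0 + m) = 2 + m)
k = 1320 (k = -120*(-11) = 1320)
F(1)*(121 + k) = (2 + 1)*(121 + 1320) = 3*1441 = 4323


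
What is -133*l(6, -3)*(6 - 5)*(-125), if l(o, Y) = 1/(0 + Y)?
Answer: -16625/3 ≈ -5541.7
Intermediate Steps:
l(o, Y) = 1/Y
-133*l(6, -3)*(6 - 5)*(-125) = -133*(6 - 5)/(-3)*(-125) = -(-133)/3*(-125) = -133*(-1/3)*(-125) = (133/3)*(-125) = -16625/3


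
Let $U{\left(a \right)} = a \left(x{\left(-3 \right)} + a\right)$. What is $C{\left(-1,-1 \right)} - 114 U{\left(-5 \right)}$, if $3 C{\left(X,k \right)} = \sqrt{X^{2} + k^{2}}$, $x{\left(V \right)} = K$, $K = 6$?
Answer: $570 + \frac{\sqrt{2}}{3} \approx 570.47$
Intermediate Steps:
$x{\left(V \right)} = 6$
$U{\left(a \right)} = a \left(6 + a\right)$
$C{\left(X,k \right)} = \frac{\sqrt{X^{2} + k^{2}}}{3}$
$C{\left(-1,-1 \right)} - 114 U{\left(-5 \right)} = \frac{\sqrt{\left(-1\right)^{2} + \left(-1\right)^{2}}}{3} - 114 \left(- 5 \left(6 - 5\right)\right) = \frac{\sqrt{1 + 1}}{3} - 114 \left(\left(-5\right) 1\right) = \frac{\sqrt{2}}{3} - -570 = \frac{\sqrt{2}}{3} + 570 = 570 + \frac{\sqrt{2}}{3}$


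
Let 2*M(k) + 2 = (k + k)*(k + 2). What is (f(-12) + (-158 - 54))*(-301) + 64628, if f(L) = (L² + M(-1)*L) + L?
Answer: 81484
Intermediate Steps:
M(k) = -1 + k*(2 + k) (M(k) = -1 + ((k + k)*(k + 2))/2 = -1 + ((2*k)*(2 + k))/2 = -1 + (2*k*(2 + k))/2 = -1 + k*(2 + k))
f(L) = L² - L (f(L) = (L² + (-1 + (-1)² + 2*(-1))*L) + L = (L² + (-1 + 1 - 2)*L) + L = (L² - 2*L) + L = L² - L)
(f(-12) + (-158 - 54))*(-301) + 64628 = (-12*(-1 - 12) + (-158 - 54))*(-301) + 64628 = (-12*(-13) - 212)*(-301) + 64628 = (156 - 212)*(-301) + 64628 = -56*(-301) + 64628 = 16856 + 64628 = 81484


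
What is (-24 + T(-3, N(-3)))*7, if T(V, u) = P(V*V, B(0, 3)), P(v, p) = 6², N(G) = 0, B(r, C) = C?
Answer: 84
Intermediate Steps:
P(v, p) = 36
T(V, u) = 36
(-24 + T(-3, N(-3)))*7 = (-24 + 36)*7 = 12*7 = 84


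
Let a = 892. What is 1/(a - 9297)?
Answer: -1/8405 ≈ -0.00011898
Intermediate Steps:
1/(a - 9297) = 1/(892 - 9297) = 1/(-8405) = -1/8405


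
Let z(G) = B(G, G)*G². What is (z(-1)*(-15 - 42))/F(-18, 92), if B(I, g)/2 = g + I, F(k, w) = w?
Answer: 57/23 ≈ 2.4783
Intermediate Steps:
B(I, g) = 2*I + 2*g (B(I, g) = 2*(g + I) = 2*(I + g) = 2*I + 2*g)
z(G) = 4*G³ (z(G) = (2*G + 2*G)*G² = (4*G)*G² = 4*G³)
(z(-1)*(-15 - 42))/F(-18, 92) = ((4*(-1)³)*(-15 - 42))/92 = ((4*(-1))*(-57))*(1/92) = -4*(-57)*(1/92) = 228*(1/92) = 57/23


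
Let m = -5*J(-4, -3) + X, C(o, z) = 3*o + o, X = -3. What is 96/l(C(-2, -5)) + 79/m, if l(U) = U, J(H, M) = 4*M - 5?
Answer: -905/82 ≈ -11.037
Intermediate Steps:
J(H, M) = -5 + 4*M
C(o, z) = 4*o
m = 82 (m = -5*(-5 + 4*(-3)) - 3 = -5*(-5 - 12) - 3 = -5*(-17) - 3 = 85 - 3 = 82)
96/l(C(-2, -5)) + 79/m = 96/((4*(-2))) + 79/82 = 96/(-8) + 79*(1/82) = 96*(-⅛) + 79/82 = -12 + 79/82 = -905/82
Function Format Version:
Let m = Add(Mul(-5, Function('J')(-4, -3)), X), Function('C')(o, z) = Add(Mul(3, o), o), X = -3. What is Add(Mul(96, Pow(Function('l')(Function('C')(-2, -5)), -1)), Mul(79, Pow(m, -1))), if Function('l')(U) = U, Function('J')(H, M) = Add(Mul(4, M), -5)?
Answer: Rational(-905, 82) ≈ -11.037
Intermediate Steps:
Function('J')(H, M) = Add(-5, Mul(4, M))
Function('C')(o, z) = Mul(4, o)
m = 82 (m = Add(Mul(-5, Add(-5, Mul(4, -3))), -3) = Add(Mul(-5, Add(-5, -12)), -3) = Add(Mul(-5, -17), -3) = Add(85, -3) = 82)
Add(Mul(96, Pow(Function('l')(Function('C')(-2, -5)), -1)), Mul(79, Pow(m, -1))) = Add(Mul(96, Pow(Mul(4, -2), -1)), Mul(79, Pow(82, -1))) = Add(Mul(96, Pow(-8, -1)), Mul(79, Rational(1, 82))) = Add(Mul(96, Rational(-1, 8)), Rational(79, 82)) = Add(-12, Rational(79, 82)) = Rational(-905, 82)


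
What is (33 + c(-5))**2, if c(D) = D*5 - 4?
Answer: 16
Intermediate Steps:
c(D) = -4 + 5*D (c(D) = 5*D - 4 = -4 + 5*D)
(33 + c(-5))**2 = (33 + (-4 + 5*(-5)))**2 = (33 + (-4 - 25))**2 = (33 - 29)**2 = 4**2 = 16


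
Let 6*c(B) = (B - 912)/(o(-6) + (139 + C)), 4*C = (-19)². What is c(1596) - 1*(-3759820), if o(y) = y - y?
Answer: 3447755396/917 ≈ 3.7598e+6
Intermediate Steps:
C = 361/4 (C = (¼)*(-19)² = (¼)*361 = 361/4 ≈ 90.250)
o(y) = 0
c(B) = -608/917 + 2*B/2751 (c(B) = ((B - 912)/(0 + (139 + 361/4)))/6 = ((-912 + B)/(0 + 917/4))/6 = ((-912 + B)/(917/4))/6 = ((-912 + B)*(4/917))/6 = (-3648/917 + 4*B/917)/6 = -608/917 + 2*B/2751)
c(1596) - 1*(-3759820) = (-608/917 + (2/2751)*1596) - 1*(-3759820) = (-608/917 + 152/131) + 3759820 = 456/917 + 3759820 = 3447755396/917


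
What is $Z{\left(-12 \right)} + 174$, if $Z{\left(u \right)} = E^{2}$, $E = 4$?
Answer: $190$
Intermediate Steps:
$Z{\left(u \right)} = 16$ ($Z{\left(u \right)} = 4^{2} = 16$)
$Z{\left(-12 \right)} + 174 = 16 + 174 = 190$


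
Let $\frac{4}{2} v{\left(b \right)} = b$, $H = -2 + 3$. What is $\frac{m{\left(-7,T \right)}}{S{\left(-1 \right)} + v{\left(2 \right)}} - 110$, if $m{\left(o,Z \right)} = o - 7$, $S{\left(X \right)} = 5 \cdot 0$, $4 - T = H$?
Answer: $-124$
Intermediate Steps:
$H = 1$
$T = 3$ ($T = 4 - 1 = 3$)
$S{\left(X \right)} = 0$
$m{\left(o,Z \right)} = -7 + o$
$v{\left(b \right)} = \frac{b}{2}$
$\frac{m{\left(-7,T \right)}}{S{\left(-1 \right)} + v{\left(2 \right)}} - 110 = \frac{-7 - 7}{0 + \frac{1}{2} \cdot 2} - 110 = - \frac{14}{0 + 1} - 110 = - \frac{14}{1} - 110 = \left(-14\right) 1 - 110 = -14 - 110 = -124$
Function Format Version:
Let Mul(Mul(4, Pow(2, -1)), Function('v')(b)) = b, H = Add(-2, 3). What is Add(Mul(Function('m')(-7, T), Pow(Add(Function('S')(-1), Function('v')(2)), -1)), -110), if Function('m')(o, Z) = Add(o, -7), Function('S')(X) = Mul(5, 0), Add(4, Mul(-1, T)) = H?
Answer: -124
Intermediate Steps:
H = 1
T = 3 (T = Add(4, Mul(-1, 1)) = Add(4, -1) = 3)
Function('S')(X) = 0
Function('m')(o, Z) = Add(-7, o)
Function('v')(b) = Mul(Rational(1, 2), b)
Add(Mul(Function('m')(-7, T), Pow(Add(Function('S')(-1), Function('v')(2)), -1)), -110) = Add(Mul(Add(-7, -7), Pow(Add(0, Mul(Rational(1, 2), 2)), -1)), -110) = Add(Mul(-14, Pow(Add(0, 1), -1)), -110) = Add(Mul(-14, Pow(1, -1)), -110) = Add(Mul(-14, 1), -110) = Add(-14, -110) = -124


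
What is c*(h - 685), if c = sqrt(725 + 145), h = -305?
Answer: -990*sqrt(870) ≈ -29201.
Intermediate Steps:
c = sqrt(870) ≈ 29.496
c*(h - 685) = sqrt(870)*(-305 - 685) = sqrt(870)*(-990) = -990*sqrt(870)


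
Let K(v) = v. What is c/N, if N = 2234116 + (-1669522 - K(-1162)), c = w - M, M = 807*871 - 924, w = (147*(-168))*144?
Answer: -4258197/565756 ≈ -7.5266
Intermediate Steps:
w = -3556224 (w = -24696*144 = -3556224)
M = 701973 (M = 702897 - 924 = 701973)
c = -4258197 (c = -3556224 - 1*701973 = -3556224 - 701973 = -4258197)
N = 565756 (N = 2234116 + (-1669522 - 1*(-1162)) = 2234116 + (-1669522 + 1162) = 2234116 - 1668360 = 565756)
c/N = -4258197/565756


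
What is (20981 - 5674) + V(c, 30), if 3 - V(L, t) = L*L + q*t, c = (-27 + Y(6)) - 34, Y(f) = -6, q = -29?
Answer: 11691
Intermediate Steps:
c = -67 (c = (-27 - 6) - 34 = -33 - 34 = -67)
V(L, t) = 3 - L² + 29*t (V(L, t) = 3 - (L*L - 29*t) = 3 - (L² - 29*t) = 3 + (-L² + 29*t) = 3 - L² + 29*t)
(20981 - 5674) + V(c, 30) = (20981 - 5674) + (3 - 1*(-67)² + 29*30) = 15307 + (3 - 1*4489 + 870) = 15307 + (3 - 4489 + 870) = 15307 - 3616 = 11691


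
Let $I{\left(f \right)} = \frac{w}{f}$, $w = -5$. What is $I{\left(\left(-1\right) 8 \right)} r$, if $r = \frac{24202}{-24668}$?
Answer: $- \frac{60505}{98672} \approx -0.61319$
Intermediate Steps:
$I{\left(f \right)} = - \frac{5}{f}$
$r = - \frac{12101}{12334}$ ($r = 24202 \left(- \frac{1}{24668}\right) = - \frac{12101}{12334} \approx -0.98111$)
$I{\left(\left(-1\right) 8 \right)} r = - \frac{5}{\left(-1\right) 8} \left(- \frac{12101}{12334}\right) = - \frac{5}{-8} \left(- \frac{12101}{12334}\right) = \left(-5\right) \left(- \frac{1}{8}\right) \left(- \frac{12101}{12334}\right) = \frac{5}{8} \left(- \frac{12101}{12334}\right) = - \frac{60505}{98672}$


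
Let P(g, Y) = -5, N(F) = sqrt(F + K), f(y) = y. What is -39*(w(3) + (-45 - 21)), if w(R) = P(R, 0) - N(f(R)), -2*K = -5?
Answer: 2769 + 39*sqrt(22)/2 ≈ 2860.5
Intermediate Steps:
K = 5/2 (K = -1/2*(-5) = 5/2 ≈ 2.5000)
N(F) = sqrt(5/2 + F) (N(F) = sqrt(F + 5/2) = sqrt(5/2 + F))
w(R) = -5 - sqrt(10 + 4*R)/2
-39*(w(3) + (-45 - 21)) = -39*((-5 - sqrt(10 + 4*3)/2) + (-45 - 21)) = -39*((-5 - sqrt(10 + 12)/2) - 66) = -39*((-5 - sqrt(22)/2) - 66) = -39*(-71 - sqrt(22)/2) = 2769 + 39*sqrt(22)/2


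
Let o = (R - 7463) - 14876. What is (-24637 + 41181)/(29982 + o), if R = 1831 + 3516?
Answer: 8272/6495 ≈ 1.2736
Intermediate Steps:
R = 5347
o = -16992 (o = (5347 - 7463) - 14876 = -2116 - 14876 = -16992)
(-24637 + 41181)/(29982 + o) = (-24637 + 41181)/(29982 - 16992) = 16544/12990 = 16544*(1/12990) = 8272/6495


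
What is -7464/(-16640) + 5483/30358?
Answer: 19864327/31572320 ≈ 0.62917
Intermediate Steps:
-7464/(-16640) + 5483/30358 = -7464*(-1/16640) + 5483*(1/30358) = 933/2080 + 5483/30358 = 19864327/31572320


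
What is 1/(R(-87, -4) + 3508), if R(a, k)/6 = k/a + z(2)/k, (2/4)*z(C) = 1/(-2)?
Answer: 58/203567 ≈ 0.00028492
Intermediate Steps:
z(C) = -1 (z(C) = 2/(-2) = 2*(-½) = -1)
R(a, k) = -6/k + 6*k/a (R(a, k) = 6*(k/a - 1/k) = 6*(-1/k + k/a) = -6/k + 6*k/a)
1/(R(-87, -4) + 3508) = 1/((-6/(-4) + 6*(-4)/(-87)) + 3508) = 1/((-6*(-¼) + 6*(-4)*(-1/87)) + 3508) = 1/((3/2 + 8/29) + 3508) = 1/(103/58 + 3508) = 1/(203567/58) = 58/203567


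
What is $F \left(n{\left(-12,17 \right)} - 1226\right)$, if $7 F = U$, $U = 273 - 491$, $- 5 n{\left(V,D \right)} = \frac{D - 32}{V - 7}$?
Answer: $\frac{5078746}{133} \approx 38186.0$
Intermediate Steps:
$n{\left(V,D \right)} = - \frac{-32 + D}{5 \left(-7 + V\right)}$ ($n{\left(V,D \right)} = - \frac{\left(D - 32\right) \frac{1}{V - 7}}{5} = - \frac{\left(-32 + D\right) \frac{1}{-7 + V}}{5} = - \frac{\frac{1}{-7 + V} \left(-32 + D\right)}{5} = - \frac{-32 + D}{5 \left(-7 + V\right)}$)
$U = -218$ ($U = 273 - 491 = -218$)
$F = - \frac{218}{7}$ ($F = \frac{1}{7} \left(-218\right) = - \frac{218}{7} \approx -31.143$)
$F \left(n{\left(-12,17 \right)} - 1226\right) = - \frac{218 \left(\frac{32 - 17}{5 \left(-7 - 12\right)} - 1226\right)}{7} = - \frac{218 \left(\frac{32 - 17}{5 \left(-19\right)} - 1226\right)}{7} = - \frac{218 \left(\frac{1}{5} \left(- \frac{1}{19}\right) 15 - 1226\right)}{7} = - \frac{218 \left(- \frac{3}{19} - 1226\right)}{7} = \left(- \frac{218}{7}\right) \left(- \frac{23297}{19}\right) = \frac{5078746}{133}$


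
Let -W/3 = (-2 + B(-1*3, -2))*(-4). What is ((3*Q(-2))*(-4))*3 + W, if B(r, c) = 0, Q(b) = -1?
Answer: 12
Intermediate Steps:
W = -24 (W = -3*(-2 + 0)*(-4) = -(-6)*(-4) = -3*8 = -24)
((3*Q(-2))*(-4))*3 + W = ((3*(-1))*(-4))*3 - 24 = -3*(-4)*3 - 24 = 12*3 - 24 = 36 - 24 = 12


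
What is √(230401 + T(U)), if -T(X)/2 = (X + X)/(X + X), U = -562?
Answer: √230399 ≈ 480.00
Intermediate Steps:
T(X) = -2 (T(X) = -2*(X + X)/(X + X) = -2*2*X/(2*X) = -2*2*X*1/(2*X) = -2*1 = -2)
√(230401 + T(U)) = √(230401 - 2) = √230399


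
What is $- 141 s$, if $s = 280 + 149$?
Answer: $-60489$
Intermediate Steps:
$s = 429$
$- 141 s = \left(-141\right) 429 = -60489$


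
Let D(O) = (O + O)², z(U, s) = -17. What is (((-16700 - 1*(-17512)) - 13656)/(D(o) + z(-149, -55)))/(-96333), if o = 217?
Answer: 12844/18143260887 ≈ 7.0792e-7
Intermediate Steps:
D(O) = 4*O² (D(O) = (2*O)² = 4*O²)
(((-16700 - 1*(-17512)) - 13656)/(D(o) + z(-149, -55)))/(-96333) = (((-16700 - 1*(-17512)) - 13656)/(4*217² - 17))/(-96333) = (((-16700 + 17512) - 13656)/(4*47089 - 17))*(-1/96333) = ((812 - 13656)/(188356 - 17))*(-1/96333) = -12844/188339*(-1/96333) = 12844/18143260887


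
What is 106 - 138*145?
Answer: -19904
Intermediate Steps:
106 - 138*145 = 106 - 20010 = -19904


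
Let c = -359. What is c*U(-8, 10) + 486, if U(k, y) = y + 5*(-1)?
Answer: -1309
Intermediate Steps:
U(k, y) = -5 + y (U(k, y) = y - 5 = -5 + y)
c*U(-8, 10) + 486 = -359*(-5 + 10) + 486 = -359*5 + 486 = -1795 + 486 = -1309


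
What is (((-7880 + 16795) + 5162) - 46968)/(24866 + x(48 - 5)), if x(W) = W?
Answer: -32891/24909 ≈ -1.3204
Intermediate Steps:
(((-7880 + 16795) + 5162) - 46968)/(24866 + x(48 - 5)) = (((-7880 + 16795) + 5162) - 46968)/(24866 + (48 - 5)) = ((8915 + 5162) - 46968)/(24866 + 43) = (14077 - 46968)/24909 = -32891*1/24909 = -32891/24909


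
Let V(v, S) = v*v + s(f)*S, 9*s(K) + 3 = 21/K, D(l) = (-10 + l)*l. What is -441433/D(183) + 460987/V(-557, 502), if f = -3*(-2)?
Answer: -1101348634139/88407504228 ≈ -12.458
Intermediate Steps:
D(l) = l*(-10 + l)
f = 6
s(K) = -⅓ + 7/(3*K) (s(K) = -⅓ + (21/K)/9 = -⅓ + 7/(3*K))
V(v, S) = v² + S/18 (V(v, S) = v*v + ((⅓)*(7 - 1*6)/6)*S = v² + ((⅓)*(⅙)*(7 - 6))*S = v² + ((⅓)*(⅙)*1)*S = v² + S/18)
-441433/D(183) + 460987/V(-557, 502) = -441433*1/(183*(-10 + 183)) + 460987/((-557)² + (1/18)*502) = -441433/(183*173) + 460987/(310249 + 251/9) = -441433/31659 + 460987/(2792492/9) = -441433*1/31659 + 460987*(9/2792492) = -441433/31659 + 4148883/2792492 = -1101348634139/88407504228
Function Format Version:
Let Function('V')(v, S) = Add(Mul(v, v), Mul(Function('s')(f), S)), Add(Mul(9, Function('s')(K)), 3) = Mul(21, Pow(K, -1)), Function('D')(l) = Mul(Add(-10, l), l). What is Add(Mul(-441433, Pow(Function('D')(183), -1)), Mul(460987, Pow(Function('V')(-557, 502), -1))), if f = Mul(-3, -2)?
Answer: Rational(-1101348634139, 88407504228) ≈ -12.458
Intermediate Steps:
Function('D')(l) = Mul(l, Add(-10, l))
f = 6
Function('s')(K) = Add(Rational(-1, 3), Mul(Rational(7, 3), Pow(K, -1))) (Function('s')(K) = Add(Rational(-1, 3), Mul(Rational(1, 9), Mul(21, Pow(K, -1)))) = Add(Rational(-1, 3), Mul(Rational(7, 3), Pow(K, -1))))
Function('V')(v, S) = Add(Pow(v, 2), Mul(Rational(1, 18), S)) (Function('V')(v, S) = Add(Mul(v, v), Mul(Mul(Rational(1, 3), Pow(6, -1), Add(7, Mul(-1, 6))), S)) = Add(Pow(v, 2), Mul(Mul(Rational(1, 3), Rational(1, 6), Add(7, -6)), S)) = Add(Pow(v, 2), Mul(Mul(Rational(1, 3), Rational(1, 6), 1), S)) = Add(Pow(v, 2), Mul(Rational(1, 18), S)))
Add(Mul(-441433, Pow(Function('D')(183), -1)), Mul(460987, Pow(Function('V')(-557, 502), -1))) = Add(Mul(-441433, Pow(Mul(183, Add(-10, 183)), -1)), Mul(460987, Pow(Add(Pow(-557, 2), Mul(Rational(1, 18), 502)), -1))) = Add(Mul(-441433, Pow(Mul(183, 173), -1)), Mul(460987, Pow(Add(310249, Rational(251, 9)), -1))) = Add(Mul(-441433, Pow(31659, -1)), Mul(460987, Pow(Rational(2792492, 9), -1))) = Add(Mul(-441433, Rational(1, 31659)), Mul(460987, Rational(9, 2792492))) = Add(Rational(-441433, 31659), Rational(4148883, 2792492)) = Rational(-1101348634139, 88407504228)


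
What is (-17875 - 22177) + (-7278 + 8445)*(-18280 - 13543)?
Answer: -37177493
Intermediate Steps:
(-17875 - 22177) + (-7278 + 8445)*(-18280 - 13543) = -40052 + 1167*(-31823) = -40052 - 37137441 = -37177493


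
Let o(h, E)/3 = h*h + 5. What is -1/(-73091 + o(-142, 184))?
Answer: 1/12584 ≈ 7.9466e-5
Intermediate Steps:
o(h, E) = 15 + 3*h**2 (o(h, E) = 3*(h*h + 5) = 3*(h**2 + 5) = 3*(5 + h**2) = 15 + 3*h**2)
-1/(-73091 + o(-142, 184)) = -1/(-73091 + (15 + 3*(-142)**2)) = -1/(-73091 + (15 + 3*20164)) = -1/(-73091 + (15 + 60492)) = -1/(-73091 + 60507) = -1/(-12584) = -1*(-1/12584) = 1/12584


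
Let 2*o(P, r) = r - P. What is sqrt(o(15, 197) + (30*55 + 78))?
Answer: sqrt(1819) ≈ 42.650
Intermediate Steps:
o(P, r) = r/2 - P/2 (o(P, r) = (r - P)/2 = r/2 - P/2)
sqrt(o(15, 197) + (30*55 + 78)) = sqrt(((1/2)*197 - 1/2*15) + (30*55 + 78)) = sqrt((197/2 - 15/2) + (1650 + 78)) = sqrt(91 + 1728) = sqrt(1819)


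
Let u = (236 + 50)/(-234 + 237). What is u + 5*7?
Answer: 391/3 ≈ 130.33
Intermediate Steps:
u = 286/3 ≈ 95.333
u + 5*7 = 286/3 + 5*7 = 286/3 + 35 = 391/3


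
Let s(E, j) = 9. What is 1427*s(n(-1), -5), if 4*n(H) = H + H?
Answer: 12843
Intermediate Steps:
n(H) = H/2 (n(H) = (H + H)/4 = (2*H)/4 = H/2)
1427*s(n(-1), -5) = 1427*9 = 12843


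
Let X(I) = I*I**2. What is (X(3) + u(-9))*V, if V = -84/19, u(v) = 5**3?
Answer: -672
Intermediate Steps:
X(I) = I**3
u(v) = 125
V = -84/19 (V = -84*1/19 = -84/19 ≈ -4.4211)
(X(3) + u(-9))*V = (3**3 + 125)*(-84/19) = (27 + 125)*(-84/19) = 152*(-84/19) = -672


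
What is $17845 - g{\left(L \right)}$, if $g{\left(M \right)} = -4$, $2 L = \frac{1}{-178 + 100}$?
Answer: $17849$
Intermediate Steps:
$L = - \frac{1}{156}$ ($L = \frac{1}{2 \left(-178 + 100\right)} = \frac{1}{2 \left(-78\right)} = \frac{1}{2} \left(- \frac{1}{78}\right) = - \frac{1}{156} \approx -0.0064103$)
$17845 - g{\left(L \right)} = 17845 - -4 = 17845 + 4 = 17849$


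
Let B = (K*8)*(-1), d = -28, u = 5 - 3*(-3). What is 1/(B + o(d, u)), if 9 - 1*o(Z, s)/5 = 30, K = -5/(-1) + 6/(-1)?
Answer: -1/97 ≈ -0.010309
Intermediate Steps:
u = 14 (u = 5 + 9 = 14)
K = -1 (K = -5*(-1) + 6*(-1) = 5 - 6 = -1)
o(Z, s) = -105 (o(Z, s) = 45 - 5*30 = 45 - 150 = -105)
B = 8 (B = -1*8*(-1) = -8*(-1) = 8)
1/(B + o(d, u)) = 1/(8 - 105) = 1/(-97) = -1/97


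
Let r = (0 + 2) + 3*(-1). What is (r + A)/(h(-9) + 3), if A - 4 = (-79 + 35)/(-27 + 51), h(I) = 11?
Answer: 1/12 ≈ 0.083333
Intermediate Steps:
r = -1 (r = 2 - 3 = -1)
A = 13/6 (A = 4 + (-79 + 35)/(-27 + 51) = 4 - 44/24 = 4 - 44*1/24 = 4 - 11/6 = 13/6 ≈ 2.1667)
(r + A)/(h(-9) + 3) = (-1 + 13/6)/(11 + 3) = (7/6)/14 = (1/14)*(7/6) = 1/12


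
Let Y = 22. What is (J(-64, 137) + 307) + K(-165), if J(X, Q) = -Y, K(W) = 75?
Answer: 360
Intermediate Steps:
J(X, Q) = -22 (J(X, Q) = -1*22 = -22)
(J(-64, 137) + 307) + K(-165) = (-22 + 307) + 75 = 285 + 75 = 360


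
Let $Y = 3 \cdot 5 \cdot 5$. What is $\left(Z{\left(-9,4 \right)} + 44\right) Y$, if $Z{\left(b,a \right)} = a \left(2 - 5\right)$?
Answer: $2400$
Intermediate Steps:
$Z{\left(b,a \right)} = - 3 a$ ($Z{\left(b,a \right)} = a \left(-3\right) = - 3 a$)
$Y = 75$ ($Y = 15 \cdot 5 = 75$)
$\left(Z{\left(-9,4 \right)} + 44\right) Y = \left(\left(-3\right) 4 + 44\right) 75 = \left(-12 + 44\right) 75 = 32 \cdot 75 = 2400$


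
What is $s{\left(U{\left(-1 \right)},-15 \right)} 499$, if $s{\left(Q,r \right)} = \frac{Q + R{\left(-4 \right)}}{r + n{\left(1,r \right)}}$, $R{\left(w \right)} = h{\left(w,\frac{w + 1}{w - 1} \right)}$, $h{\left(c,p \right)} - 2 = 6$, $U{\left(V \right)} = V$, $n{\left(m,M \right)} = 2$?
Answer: $- \frac{3493}{13} \approx -268.69$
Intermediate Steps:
$h{\left(c,p \right)} = 8$ ($h{\left(c,p \right)} = 2 + 6 = 8$)
$R{\left(w \right)} = 8$
$s{\left(Q,r \right)} = \frac{8 + Q}{2 + r}$ ($s{\left(Q,r \right)} = \frac{Q + 8}{r + 2} = \frac{8 + Q}{2 + r}$)
$s{\left(U{\left(-1 \right)},-15 \right)} 499 = \frac{8 - 1}{2 - 15} \cdot 499 = \frac{1}{-13} \cdot 7 \cdot 499 = \left(- \frac{1}{13}\right) 7 \cdot 499 = \left(- \frac{7}{13}\right) 499 = - \frac{3493}{13}$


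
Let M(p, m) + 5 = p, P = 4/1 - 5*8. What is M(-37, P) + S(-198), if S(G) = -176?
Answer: -218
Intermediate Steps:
P = -36 (P = 4*1 - 40 = 4 - 40 = -36)
M(p, m) = -5 + p
M(-37, P) + S(-198) = (-5 - 37) - 176 = -42 - 176 = -218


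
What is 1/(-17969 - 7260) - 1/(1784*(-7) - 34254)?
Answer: -21513/1179253918 ≈ -1.8243e-5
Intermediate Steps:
1/(-17969 - 7260) - 1/(1784*(-7) - 34254) = 1/(-25229) - 1/(-12488 - 34254) = -1/25229 - 1/(-46742) = -1/25229 - 1*(-1/46742) = -1/25229 + 1/46742 = -21513/1179253918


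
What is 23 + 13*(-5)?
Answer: -42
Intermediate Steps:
23 + 13*(-5) = 23 - 65 = -42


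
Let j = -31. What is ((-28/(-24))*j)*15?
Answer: -1085/2 ≈ -542.50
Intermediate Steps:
((-28/(-24))*j)*15 = (-28/(-24)*(-31))*15 = (-28*(-1/24)*(-31))*15 = ((7/6)*(-31))*15 = -217/6*15 = -1085/2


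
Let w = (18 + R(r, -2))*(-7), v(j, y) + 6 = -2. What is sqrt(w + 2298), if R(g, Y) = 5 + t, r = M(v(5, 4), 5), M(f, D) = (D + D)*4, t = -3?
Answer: sqrt(2158) ≈ 46.454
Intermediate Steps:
v(j, y) = -8 (v(j, y) = -6 - 2 = -8)
M(f, D) = 8*D (M(f, D) = (2*D)*4 = 8*D)
r = 40 (r = 8*5 = 40)
R(g, Y) = 2 (R(g, Y) = 5 - 3 = 2)
w = -140 (w = (18 + 2)*(-7) = 20*(-7) = -140)
sqrt(w + 2298) = sqrt(-140 + 2298) = sqrt(2158)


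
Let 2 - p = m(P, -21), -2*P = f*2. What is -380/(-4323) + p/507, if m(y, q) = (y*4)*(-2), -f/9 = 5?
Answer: 585862/730587 ≈ 0.80191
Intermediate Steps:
f = -45 (f = -9*5 = -45)
P = 45 (P = -(-45)*2/2 = -1/2*(-90) = 45)
m(y, q) = -8*y (m(y, q) = (4*y)*(-2) = -8*y)
p = 362 (p = 2 - (-8)*45 = 2 - 1*(-360) = 2 + 360 = 362)
-380/(-4323) + p/507 = -380/(-4323) + 362/507 = -380*(-1/4323) + 362*(1/507) = 380/4323 + 362/507 = 585862/730587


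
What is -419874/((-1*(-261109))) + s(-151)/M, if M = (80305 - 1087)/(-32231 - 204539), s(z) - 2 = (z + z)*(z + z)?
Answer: -34806429292976/127682301 ≈ -2.7260e+5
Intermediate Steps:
s(z) = 2 + 4*z² (s(z) = 2 + (z + z)*(z + z) = 2 + (2*z)*(2*z) = 2 + 4*z²)
M = -39609/118385 (M = 79218/(-236770) = 79218*(-1/236770) = -39609/118385 ≈ -0.33458)
-419874/((-1*(-261109))) + s(-151)/M = -419874/((-1*(-261109))) + (2 + 4*(-151)²)/(-39609/118385) = -419874/261109 + (2 + 4*22801)*(-118385/39609) = -419874*1/261109 + (2 + 91204)*(-118385/39609) = -419874/261109 + 91206*(-118385/39609) = -419874/261109 - 133301510/489 = -34806429292976/127682301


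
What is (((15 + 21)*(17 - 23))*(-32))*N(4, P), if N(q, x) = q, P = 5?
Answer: 27648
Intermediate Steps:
(((15 + 21)*(17 - 23))*(-32))*N(4, P) = (((15 + 21)*(17 - 23))*(-32))*4 = ((36*(-6))*(-32))*4 = -216*(-32)*4 = 6912*4 = 27648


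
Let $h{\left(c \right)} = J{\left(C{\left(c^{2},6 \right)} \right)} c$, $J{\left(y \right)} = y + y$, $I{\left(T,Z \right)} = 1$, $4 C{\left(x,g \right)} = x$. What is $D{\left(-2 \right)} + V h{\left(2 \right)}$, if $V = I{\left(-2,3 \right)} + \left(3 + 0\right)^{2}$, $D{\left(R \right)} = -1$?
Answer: $39$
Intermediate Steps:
$C{\left(x,g \right)} = \frac{x}{4}$
$J{\left(y \right)} = 2 y$
$h{\left(c \right)} = \frac{c^{3}}{2}$ ($h{\left(c \right)} = 2 \frac{c^{2}}{4} c = \frac{c^{2}}{2} c = \frac{c^{3}}{2}$)
$V = 10$ ($V = 1 + \left(3 + 0\right)^{2} = 1 + 3^{2} = 1 + 9 = 10$)
$D{\left(-2 \right)} + V h{\left(2 \right)} = -1 + 10 \frac{2^{3}}{2} = -1 + 10 \cdot \frac{1}{2} \cdot 8 = -1 + 10 \cdot 4 = -1 + 40 = 39$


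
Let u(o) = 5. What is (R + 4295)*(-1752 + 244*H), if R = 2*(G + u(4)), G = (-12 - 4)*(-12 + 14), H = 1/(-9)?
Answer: -67906892/9 ≈ -7.5452e+6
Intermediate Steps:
H = -⅑ ≈ -0.11111
G = -32 (G = -16*2 = -32)
R = -54 (R = 2*(-32 + 5) = 2*(-27) = -54)
(R + 4295)*(-1752 + 244*H) = (-54 + 4295)*(-1752 + 244*(-⅑)) = 4241*(-1752 - 244/9) = 4241*(-16012/9) = -67906892/9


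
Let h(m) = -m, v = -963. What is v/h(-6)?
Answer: -321/2 ≈ -160.50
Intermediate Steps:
v/h(-6) = -963/((-1*(-6))) = -963/6 = -963*⅙ = -321/2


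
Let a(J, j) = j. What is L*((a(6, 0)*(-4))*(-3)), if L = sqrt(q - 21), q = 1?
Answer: 0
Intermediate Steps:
L = 2*I*sqrt(5) (L = sqrt(1 - 21) = sqrt(-20) = 2*I*sqrt(5) ≈ 4.4721*I)
L*((a(6, 0)*(-4))*(-3)) = (2*I*sqrt(5))*((0*(-4))*(-3)) = (2*I*sqrt(5))*(0*(-3)) = (2*I*sqrt(5))*0 = 0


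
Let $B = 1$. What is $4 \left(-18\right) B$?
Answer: $-72$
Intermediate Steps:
$4 \left(-18\right) B = 4 \left(-18\right) 1 = \left(-72\right) 1 = -72$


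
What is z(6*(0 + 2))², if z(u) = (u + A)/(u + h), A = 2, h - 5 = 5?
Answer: 49/121 ≈ 0.40496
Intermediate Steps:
h = 10 (h = 5 + 5 = 10)
z(u) = (2 + u)/(10 + u) (z(u) = (u + 2)/(u + 10) = (2 + u)/(10 + u))
z(6*(0 + 2))² = ((2 + 6*(0 + 2))/(10 + 6*(0 + 2)))² = ((2 + 6*2)/(10 + 6*2))² = ((2 + 12)/(10 + 12))² = (14/22)² = ((1/22)*14)² = (7/11)² = 49/121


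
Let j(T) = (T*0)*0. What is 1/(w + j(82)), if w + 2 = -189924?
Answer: -1/189926 ≈ -5.2652e-6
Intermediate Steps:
w = -189926 (w = -2 - 189924 = -189926)
j(T) = 0 (j(T) = 0*0 = 0)
1/(w + j(82)) = 1/(-189926 + 0) = 1/(-189926) = -1/189926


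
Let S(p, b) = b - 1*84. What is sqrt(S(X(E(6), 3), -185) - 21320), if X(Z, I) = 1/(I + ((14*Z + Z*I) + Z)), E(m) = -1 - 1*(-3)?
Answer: I*sqrt(21589) ≈ 146.93*I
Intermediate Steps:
E(m) = 2 (E(m) = -1 + 3 = 2)
X(Z, I) = 1/(I + 15*Z + I*Z) (X(Z, I) = 1/(I + ((14*Z + I*Z) + Z)) = 1/(I + (15*Z + I*Z)) = 1/(I + 15*Z + I*Z))
S(p, b) = -84 + b (S(p, b) = b - 84 = -84 + b)
sqrt(S(X(E(6), 3), -185) - 21320) = sqrt((-84 - 185) - 21320) = sqrt(-269 - 21320) = sqrt(-21589) = I*sqrt(21589)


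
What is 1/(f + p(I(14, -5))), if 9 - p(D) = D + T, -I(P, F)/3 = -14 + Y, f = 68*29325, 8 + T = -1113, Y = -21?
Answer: 1/1995125 ≈ 5.0122e-7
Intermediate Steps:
T = -1121 (T = -8 - 1113 = -1121)
f = 1994100
I(P, F) = 105 (I(P, F) = -3*(-14 - 21) = -3*(-35) = 105)
p(D) = 1130 - D (p(D) = 9 - (D - 1121) = 9 - (-1121 + D) = 9 + (1121 - D) = 1130 - D)
1/(f + p(I(14, -5))) = 1/(1994100 + (1130 - 1*105)) = 1/(1994100 + (1130 - 105)) = 1/(1994100 + 1025) = 1/1995125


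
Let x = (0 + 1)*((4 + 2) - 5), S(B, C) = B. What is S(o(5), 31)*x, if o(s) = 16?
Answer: 16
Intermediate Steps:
x = 1 (x = 1*(6 - 5) = 1*1 = 1)
S(o(5), 31)*x = 16*1 = 16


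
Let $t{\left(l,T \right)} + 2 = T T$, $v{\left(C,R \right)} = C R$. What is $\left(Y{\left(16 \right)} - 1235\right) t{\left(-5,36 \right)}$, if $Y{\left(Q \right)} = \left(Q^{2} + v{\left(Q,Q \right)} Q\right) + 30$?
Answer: $4072218$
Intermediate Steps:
$Y{\left(Q \right)} = 30 + Q^{2} + Q^{3}$ ($Y{\left(Q \right)} = \left(Q^{2} + Q Q Q\right) + 30 = \left(Q^{2} + Q^{2} Q\right) + 30 = \left(Q^{2} + Q^{3}\right) + 30 = 30 + Q^{2} + Q^{3}$)
$t{\left(l,T \right)} = -2 + T^{2}$ ($t{\left(l,T \right)} = -2 + T T = -2 + T^{2}$)
$\left(Y{\left(16 \right)} - 1235\right) t{\left(-5,36 \right)} = \left(\left(30 + 16^{2} + 16^{3}\right) - 1235\right) \left(-2 + 36^{2}\right) = \left(\left(30 + 256 + 4096\right) - 1235\right) \left(-2 + 1296\right) = \left(4382 - 1235\right) 1294 = 3147 \cdot 1294 = 4072218$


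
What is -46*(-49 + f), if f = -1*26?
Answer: 3450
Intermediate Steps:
f = -26
-46*(-49 + f) = -46*(-49 - 26) = -46*(-75) = 3450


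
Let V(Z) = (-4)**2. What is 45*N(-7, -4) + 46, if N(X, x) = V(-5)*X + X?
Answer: -5309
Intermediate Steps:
V(Z) = 16
N(X, x) = 17*X (N(X, x) = 16*X + X = 17*X)
45*N(-7, -4) + 46 = 45*(17*(-7)) + 46 = 45*(-119) + 46 = -5355 + 46 = -5309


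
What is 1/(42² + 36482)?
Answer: 1/38246 ≈ 2.6147e-5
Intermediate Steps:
1/(42² + 36482) = 1/(1764 + 36482) = 1/38246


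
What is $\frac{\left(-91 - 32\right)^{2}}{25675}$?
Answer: $\frac{15129}{25675} \approx 0.58925$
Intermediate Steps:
$\frac{\left(-91 - 32\right)^{2}}{25675} = \left(-91 - 32\right)^{2} \cdot \frac{1}{25675} = \left(-123\right)^{2} \cdot \frac{1}{25675} = 15129 \cdot \frac{1}{25675} = \frac{15129}{25675}$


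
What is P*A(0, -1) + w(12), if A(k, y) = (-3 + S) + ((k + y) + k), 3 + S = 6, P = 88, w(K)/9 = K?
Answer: 20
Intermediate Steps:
w(K) = 9*K
S = 3 (S = -3 + 6 = 3)
A(k, y) = y + 2*k (A(k, y) = (-3 + 3) + ((k + y) + k) = 0 + (y + 2*k) = y + 2*k)
P*A(0, -1) + w(12) = 88*(-1 + 2*0) + 9*12 = 88*(-1 + 0) + 108 = 88*(-1) + 108 = -88 + 108 = 20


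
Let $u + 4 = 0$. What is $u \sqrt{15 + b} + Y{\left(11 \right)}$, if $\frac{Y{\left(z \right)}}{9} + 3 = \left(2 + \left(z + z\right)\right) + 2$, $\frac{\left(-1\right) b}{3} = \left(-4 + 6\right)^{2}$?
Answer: $207 - 4 \sqrt{3} \approx 200.07$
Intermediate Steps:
$u = -4$ ($u = -4 + 0 = -4$)
$b = -12$ ($b = - 3 \left(-4 + 6\right)^{2} = - 3 \cdot 2^{2} = \left(-3\right) 4 = -12$)
$Y{\left(z \right)} = 9 + 18 z$ ($Y{\left(z \right)} = -27 + 9 \left(\left(2 + \left(z + z\right)\right) + 2\right) = -27 + 9 \left(\left(2 + 2 z\right) + 2\right) = -27 + 9 \left(4 + 2 z\right) = -27 + \left(36 + 18 z\right) = 9 + 18 z$)
$u \sqrt{15 + b} + Y{\left(11 \right)} = - 4 \sqrt{15 - 12} + \left(9 + 18 \cdot 11\right) = - 4 \sqrt{3} + \left(9 + 198\right) = - 4 \sqrt{3} + 207 = 207 - 4 \sqrt{3}$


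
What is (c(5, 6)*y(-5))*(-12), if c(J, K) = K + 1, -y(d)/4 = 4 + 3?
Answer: 2352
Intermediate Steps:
y(d) = -28 (y(d) = -4*(4 + 3) = -4*7 = -28)
c(J, K) = 1 + K
(c(5, 6)*y(-5))*(-12) = ((1 + 6)*(-28))*(-12) = (7*(-28))*(-12) = -196*(-12) = 2352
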